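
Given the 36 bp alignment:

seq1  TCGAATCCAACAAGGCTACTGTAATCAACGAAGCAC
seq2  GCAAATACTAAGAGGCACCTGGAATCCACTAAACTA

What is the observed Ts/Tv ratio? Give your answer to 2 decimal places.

0.27

Transitions are A↔G and C↔T; transversions are all other mismatches.
Transitions: 3. Transversions: 11.
R = 3/11 = 0.272727… ≈ 0.27 (to 2 d.p.).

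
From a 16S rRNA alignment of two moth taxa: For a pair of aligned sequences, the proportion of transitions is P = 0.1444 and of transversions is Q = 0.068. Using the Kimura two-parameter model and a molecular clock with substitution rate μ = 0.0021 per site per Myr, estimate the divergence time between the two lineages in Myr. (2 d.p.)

Under the Kimura two-parameter model, d = −½ ln(1 − 2P − Q) − ¼ ln(1 − 2Q).
1 − 2P − Q = 0.6432, giving −½ ln(0.6432) = 0.220650.
1 − 2Q = 0.864, giving −¼ ln(0.864) = 0.036546.
d = 0.220650 + 0.036546 = 0.257196.
Under a molecular clock d = 2μt, so t = d/(2μ) = 0.257196 / (2 × 0.0021) = 61.24 Myr.

61.24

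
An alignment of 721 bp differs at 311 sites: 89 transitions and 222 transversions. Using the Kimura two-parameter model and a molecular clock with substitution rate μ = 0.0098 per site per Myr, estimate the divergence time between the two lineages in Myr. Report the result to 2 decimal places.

P = 89/721 ≈ 0.12344 and Q = 222/721 ≈ 0.307906.
Under the Kimura two-parameter model, d = −½ ln(1 − 2P − Q) − ¼ ln(1 − 2Q).
1 − 2P − Q = 0.445214, giving −½ ln(0.445214) = 0.404600.
1 − 2Q = 0.384188, giving −¼ ln(0.384188) = 0.239156.
d = 0.404600 + 0.239156 = 0.643756.
Under a molecular clock d = 2μt, so t = d/(2μ) = 0.643756 / (2 × 0.0098) = 32.84 Myr.

32.84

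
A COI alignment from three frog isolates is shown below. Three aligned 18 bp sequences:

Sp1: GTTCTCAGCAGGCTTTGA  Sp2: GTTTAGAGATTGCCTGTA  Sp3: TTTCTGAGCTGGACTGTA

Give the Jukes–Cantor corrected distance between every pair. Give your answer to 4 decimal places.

Sp1–Sp2: 9/18 sites differ → p = 0.5, d = −0.75 ln(1 − 0.666667) = 0.823960 ≈ 0.8240.
Sp1–Sp3: 7/18 sites differ → p ≈ 0.388889, d = −0.75 ln(1 − 0.518519) = 0.548166 ≈ 0.5482.
Sp2–Sp3: 6/18 sites differ → p ≈ 0.333333, d = −0.75 ln(1 − 0.444444) = 0.440839 ≈ 0.4408.

d(Sp1,Sp2) = 0.8240, d(Sp1,Sp3) = 0.5482, d(Sp2,Sp3) = 0.4408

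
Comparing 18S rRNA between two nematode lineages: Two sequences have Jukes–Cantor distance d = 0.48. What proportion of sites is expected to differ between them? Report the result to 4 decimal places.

0.3545

p = (3/4)(1 − e^(−4d/3)) = 0.75 × (1 − e^(-0.64)) = 0.75 × (1 − 0.527292) = 0.354531.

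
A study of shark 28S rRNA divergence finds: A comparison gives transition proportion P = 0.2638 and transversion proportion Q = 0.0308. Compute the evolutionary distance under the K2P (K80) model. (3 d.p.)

0.425

Under the Kimura two-parameter model, d = −½ ln(1 − 2P − Q) − ¼ ln(1 − 2Q).
1 − 2P − Q = 0.4416, giving −½ ln(0.4416) = 0.408675.
1 − 2Q = 0.9384, giving −¼ ln(0.9384) = 0.015895.
d = 0.408675 + 0.015895 = 0.424570.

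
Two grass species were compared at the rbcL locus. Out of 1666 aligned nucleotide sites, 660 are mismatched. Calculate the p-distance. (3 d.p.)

0.396

p = 660/1666 = 0.396158… ≈ 0.396 (to 3 d.p.).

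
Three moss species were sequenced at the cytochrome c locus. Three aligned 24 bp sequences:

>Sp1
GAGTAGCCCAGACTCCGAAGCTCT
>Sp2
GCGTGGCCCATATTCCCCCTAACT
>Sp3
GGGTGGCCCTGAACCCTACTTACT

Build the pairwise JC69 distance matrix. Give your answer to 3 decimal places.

Sp1–Sp2: 10/24 sites differ → p ≈ 0.416667, d = −0.75 ln(1 − 0.555556) = 0.608198 ≈ 0.608.
Sp1–Sp3: 10/24 sites differ → p ≈ 0.416667, d = −0.75 ln(1 − 0.555556) = 0.608198 ≈ 0.608.
Sp2–Sp3: 8/24 sites differ → p ≈ 0.333333, d = −0.75 ln(1 − 0.444444) = 0.440839 ≈ 0.441.

d(Sp1,Sp2) = 0.608, d(Sp1,Sp3) = 0.608, d(Sp2,Sp3) = 0.441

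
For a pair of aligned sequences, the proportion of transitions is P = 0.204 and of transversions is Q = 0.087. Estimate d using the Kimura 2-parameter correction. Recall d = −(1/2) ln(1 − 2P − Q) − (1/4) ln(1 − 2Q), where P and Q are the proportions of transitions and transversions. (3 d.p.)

0.389

Under the Kimura two-parameter model, d = −½ ln(1 − 2P − Q) − ¼ ln(1 − 2Q).
1 − 2P − Q = 0.505, giving −½ ln(0.505) = 0.341598.
1 − 2Q = 0.826, giving −¼ ln(0.826) = 0.047790.
d = 0.341598 + 0.047790 = 0.389388.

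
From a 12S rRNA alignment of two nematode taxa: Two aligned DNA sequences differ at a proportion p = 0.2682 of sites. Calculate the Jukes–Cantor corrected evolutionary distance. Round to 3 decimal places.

d = −(3/4) ln(1 − 4p/3) = −0.75 ln(1 − 0.3576) = −0.75 ln(0.6424)
  = −0.75 × (-0.442544) = 0.331908 substitutions/site.

0.332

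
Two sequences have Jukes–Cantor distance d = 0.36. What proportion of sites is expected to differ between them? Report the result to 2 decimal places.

0.29

p = (3/4)(1 − e^(−4d/3)) = 0.75 × (1 − e^(-0.48)) = 0.75 × (1 − 0.618783) = 0.285913.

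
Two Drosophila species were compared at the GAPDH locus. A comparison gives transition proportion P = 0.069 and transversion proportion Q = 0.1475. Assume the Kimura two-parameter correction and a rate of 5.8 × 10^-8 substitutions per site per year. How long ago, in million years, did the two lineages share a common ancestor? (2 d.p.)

Under the Kimura two-parameter model, d = −½ ln(1 − 2P − Q) − ¼ ln(1 − 2Q).
1 − 2P − Q = 0.7145, giving −½ ln(0.7145) = 0.168086.
1 − 2Q = 0.705, giving −¼ ln(0.705) = 0.087389.
d = 0.168086 + 0.087389 = 0.255475.
Under a molecular clock d = 2μt, so t = d/(2μ) = 0.255475 / (2 × 5.8 × 10^-8) = 2.20 million years.

2.20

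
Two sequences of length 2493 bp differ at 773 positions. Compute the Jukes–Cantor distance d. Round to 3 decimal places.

p = 773/2493 ≈ 0.310068.
d = −(3/4) ln(1 − 4p/3) = −0.75 ln(1 − 0.413424) = −0.75 ln(0.586576)
  = −0.75 × (-0.533453) = 0.400090 substitutions/site.

0.400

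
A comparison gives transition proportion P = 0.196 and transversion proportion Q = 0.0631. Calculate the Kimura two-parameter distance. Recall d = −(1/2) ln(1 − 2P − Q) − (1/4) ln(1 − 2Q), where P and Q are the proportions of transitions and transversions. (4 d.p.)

Under the Kimura two-parameter model, d = −½ ln(1 − 2P − Q) − ¼ ln(1 − 2Q).
1 − 2P − Q = 0.5449, giving −½ ln(0.5449) = 0.303576.
1 − 2Q = 0.8738, giving −¼ ln(0.8738) = 0.033726.
d = 0.303576 + 0.033726 = 0.337302.

0.3373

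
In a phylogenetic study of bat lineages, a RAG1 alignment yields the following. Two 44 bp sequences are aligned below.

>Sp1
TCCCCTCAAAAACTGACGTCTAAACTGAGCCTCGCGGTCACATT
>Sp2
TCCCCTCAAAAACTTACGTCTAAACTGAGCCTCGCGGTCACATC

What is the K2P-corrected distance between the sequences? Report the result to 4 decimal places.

Of 44 sites, 1 differences are transitions and 1 are transversions, so P = 1/44 ≈ 0.022727 and Q = 1/44 ≈ 0.022727.
Under the Kimura two-parameter model, d = −½ ln(1 − 2P − Q) − ¼ ln(1 − 2Q).
1 − 2P − Q = 0.931819, giving −½ ln(0.931819) = 0.035308.
1 − 2Q = 0.954546, giving −¼ ln(0.954546) = 0.011630.
d = 0.035308 + 0.011630 = 0.046938.

0.0469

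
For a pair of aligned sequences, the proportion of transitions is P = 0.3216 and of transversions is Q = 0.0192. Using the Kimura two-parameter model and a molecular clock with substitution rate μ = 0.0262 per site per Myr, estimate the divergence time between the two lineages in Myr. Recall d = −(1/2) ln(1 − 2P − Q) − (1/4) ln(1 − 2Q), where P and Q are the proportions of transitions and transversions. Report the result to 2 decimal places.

Under the Kimura two-parameter model, d = −½ ln(1 − 2P − Q) − ¼ ln(1 − 2Q).
1 − 2P − Q = 0.3376, giving −½ ln(0.3376) = 0.542947.
1 − 2Q = 0.9616, giving −¼ ln(0.9616) = 0.009789.
d = 0.542947 + 0.009789 = 0.552736.
Under a molecular clock d = 2μt, so t = d/(2μ) = 0.552736 / (2 × 0.0262) = 10.55 Myr.

10.55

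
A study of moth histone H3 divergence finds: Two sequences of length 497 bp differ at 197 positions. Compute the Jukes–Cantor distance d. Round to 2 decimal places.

p = 197/497 ≈ 0.396378.
d = −(3/4) ln(1 − 4p/3) = −0.75 ln(1 − 0.528504) = −0.75 ln(0.471496)
  = −0.75 × (-0.751845) = 0.563884 substitutions/site.

0.56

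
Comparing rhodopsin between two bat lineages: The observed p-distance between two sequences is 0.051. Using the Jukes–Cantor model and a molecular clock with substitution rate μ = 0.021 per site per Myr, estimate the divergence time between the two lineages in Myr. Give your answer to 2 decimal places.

1.26

d = −(3/4) ln(1 − 4p/3) = −0.75 ln(1 − 0.068) = −0.75 ln(0.932)
  = −0.75 × (-0.070422) = 0.052817 substitutions/site.
Under a molecular clock d = 2μt, so t = d/(2μ) = 0.052817 / (2 × 0.021) = 1.26 Myr.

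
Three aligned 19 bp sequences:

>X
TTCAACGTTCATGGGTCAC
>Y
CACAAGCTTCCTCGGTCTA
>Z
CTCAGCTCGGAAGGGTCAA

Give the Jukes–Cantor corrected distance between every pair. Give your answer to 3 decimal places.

d(X,Y) = 0.618, d(X,Z) = 0.618, d(Y,Z) = 1.109

X–Y: 8/19 sites differ → p ≈ 0.421053, d = −0.75 ln(1 − 0.561404) = 0.618132 ≈ 0.618.
X–Z: 8/19 sites differ → p ≈ 0.421053, d = −0.75 ln(1 − 0.561404) = 0.618132 ≈ 0.618.
Y–Z: 11/19 sites differ → p ≈ 0.578947, d = −0.75 ln(1 − 0.771929) = 1.108574 ≈ 1.109.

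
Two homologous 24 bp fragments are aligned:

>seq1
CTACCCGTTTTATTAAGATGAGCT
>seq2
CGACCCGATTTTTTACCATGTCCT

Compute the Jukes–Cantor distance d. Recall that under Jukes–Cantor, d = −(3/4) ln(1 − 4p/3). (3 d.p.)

The sequences differ at 7 of 24 sites (2, 8, 12, 16, 17, 21, 22), so p = 7/24 ≈ 0.291667.
d = −(3/4) ln(1 − 4p/3) = −0.75 ln(1 − 0.388889) = −0.75 ln(0.611111)
  = −0.75 × (-0.492477) = 0.369358 substitutions/site.

0.369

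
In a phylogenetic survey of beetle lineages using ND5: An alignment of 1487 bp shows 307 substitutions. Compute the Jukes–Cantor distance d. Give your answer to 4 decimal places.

p = 307/1487 ≈ 0.206456.
d = −(3/4) ln(1 − 4p/3) = −0.75 ln(1 − 0.275275) = −0.75 ln(0.724725)
  = −0.75 × (-0.321963) = 0.241472 substitutions/site.

0.2415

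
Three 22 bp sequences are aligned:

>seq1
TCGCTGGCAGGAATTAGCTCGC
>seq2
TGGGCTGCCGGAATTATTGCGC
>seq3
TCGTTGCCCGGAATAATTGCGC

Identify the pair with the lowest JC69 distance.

seq2 and seq3

seq1–seq2: 8/22 differ, p = 0.364, d = 0.497.
seq1–seq3: 7/22 differ, p = 0.318, d = 0.414.
seq2–seq3: 6/22 differ, p = 0.273, d = 0.339.
The smallest distance is between seq2 and seq3.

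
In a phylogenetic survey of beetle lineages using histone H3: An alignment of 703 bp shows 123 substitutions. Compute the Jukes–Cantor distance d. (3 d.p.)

0.199

p = 123/703 ≈ 0.174964.
d = −(3/4) ln(1 − 4p/3) = −0.75 ln(1 − 0.233285) = −0.75 ln(0.766715)
  = −0.75 × (-0.265640) = 0.199230 substitutions/site.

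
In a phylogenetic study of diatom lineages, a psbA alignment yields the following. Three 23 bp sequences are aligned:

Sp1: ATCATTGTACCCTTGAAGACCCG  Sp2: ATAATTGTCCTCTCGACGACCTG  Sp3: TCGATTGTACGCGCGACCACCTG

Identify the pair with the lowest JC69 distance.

Sp1–Sp2: 6/23 differ, p = 0.261, d = 0.321.
Sp1–Sp3: 9/23 differ, p = 0.391, d = 0.553.
Sp2–Sp3: 7/23 differ, p = 0.304, d = 0.390.
The smallest distance is between Sp1 and Sp2.

Sp1 and Sp2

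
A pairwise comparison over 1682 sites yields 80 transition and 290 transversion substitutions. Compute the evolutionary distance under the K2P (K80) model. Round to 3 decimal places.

0.261

P = 80/1682 ≈ 0.047562 and Q = 290/1682 ≈ 0.172414.
Under the Kimura two-parameter model, d = −½ ln(1 − 2P − Q) − ¼ ln(1 − 2Q).
1 − 2P − Q = 0.732462, giving −½ ln(0.732462) = 0.155672.
1 − 2Q = 0.655172, giving −¼ ln(0.655172) = 0.105714.
d = 0.155672 + 0.105714 = 0.261386.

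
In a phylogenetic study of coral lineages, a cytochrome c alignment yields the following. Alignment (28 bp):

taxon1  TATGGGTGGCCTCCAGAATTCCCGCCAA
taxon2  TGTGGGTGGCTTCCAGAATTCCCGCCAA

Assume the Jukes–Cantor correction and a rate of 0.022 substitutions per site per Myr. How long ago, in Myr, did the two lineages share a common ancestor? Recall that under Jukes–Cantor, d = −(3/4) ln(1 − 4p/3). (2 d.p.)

The sequences differ at 2 of 28 sites (2, 11), so p = 2/28 ≈ 0.071429.
d = −(3/4) ln(1 − 4p/3) = −0.75 ln(1 − 0.095239) = −0.75 ln(0.904761)
  = −0.75 × (-0.100084) = 0.075063 substitutions/site.
Under a molecular clock d = 2μt, so t = d/(2μ) = 0.075063 / (2 × 0.022) = 1.71 Myr.

1.71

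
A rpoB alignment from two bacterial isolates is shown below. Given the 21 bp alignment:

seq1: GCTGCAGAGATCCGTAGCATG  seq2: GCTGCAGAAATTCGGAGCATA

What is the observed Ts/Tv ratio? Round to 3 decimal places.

3.000

Transitions are A↔G and C↔T; transversions are all other mismatches.
Transitions: 3. Transversions: 1.
R = 3/1 = 3.000.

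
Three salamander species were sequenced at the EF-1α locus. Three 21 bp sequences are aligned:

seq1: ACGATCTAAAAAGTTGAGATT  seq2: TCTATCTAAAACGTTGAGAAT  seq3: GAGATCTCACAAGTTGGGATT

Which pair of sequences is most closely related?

seq1 and seq2

seq1–seq2: 4/21 differ, p = 0.190, d = 0.220.
seq1–seq3: 5/21 differ, p = 0.238, d = 0.286.
seq2–seq3: 8/21 differ, p = 0.381, d = 0.532.
The smallest distance is between seq1 and seq2.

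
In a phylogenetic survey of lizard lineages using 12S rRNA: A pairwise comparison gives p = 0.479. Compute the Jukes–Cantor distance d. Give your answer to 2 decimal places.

0.76

d = −(3/4) ln(1 − 4p/3) = −0.75 ln(1 − 0.638667) = −0.75 ln(0.361333)
  = −0.75 × (-1.017955) = 0.763466 substitutions/site.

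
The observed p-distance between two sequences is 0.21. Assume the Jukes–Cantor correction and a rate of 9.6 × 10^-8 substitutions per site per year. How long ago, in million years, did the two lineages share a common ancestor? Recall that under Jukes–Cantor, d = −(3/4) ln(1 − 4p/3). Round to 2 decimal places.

d = −(3/4) ln(1 − 4p/3) = −0.75 ln(1 − 0.28) = −0.75 ln(0.72)
  = −0.75 × (-0.328504) = 0.246378 substitutions/site.
Under a molecular clock d = 2μt, so t = d/(2μ) = 0.246378 / (2 × 9.6 × 10^-8) = 1.28 million years.

1.28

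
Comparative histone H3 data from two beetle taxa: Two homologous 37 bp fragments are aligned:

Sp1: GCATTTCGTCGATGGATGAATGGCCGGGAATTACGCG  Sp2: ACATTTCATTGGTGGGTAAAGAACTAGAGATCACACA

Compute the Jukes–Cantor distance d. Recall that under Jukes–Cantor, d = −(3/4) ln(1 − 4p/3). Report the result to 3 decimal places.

The sequences differ at 16 of 37 sites, so p = 16/37 ≈ 0.432432.
d = −(3/4) ln(1 − 4p/3) = −0.75 ln(1 − 0.576576) = −0.75 ln(0.423424)
  = −0.75 × (-0.859381) = 0.644536 substitutions/site.

0.645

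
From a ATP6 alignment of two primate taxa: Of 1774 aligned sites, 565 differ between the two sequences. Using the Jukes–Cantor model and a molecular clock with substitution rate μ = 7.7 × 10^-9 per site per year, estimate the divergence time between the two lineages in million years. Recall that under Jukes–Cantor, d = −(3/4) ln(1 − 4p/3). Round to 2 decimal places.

26.92

p = 565/1774 ≈ 0.318489.
d = −(3/4) ln(1 − 4p/3) = −0.75 ln(1 − 0.424652) = −0.75 ln(0.575348)
  = −0.75 × (-0.552780) = 0.414585 substitutions/site.
Under a molecular clock d = 2μt, so t = d/(2μ) = 0.414585 / (2 × 7.7 × 10^-9) = 26.92 million years.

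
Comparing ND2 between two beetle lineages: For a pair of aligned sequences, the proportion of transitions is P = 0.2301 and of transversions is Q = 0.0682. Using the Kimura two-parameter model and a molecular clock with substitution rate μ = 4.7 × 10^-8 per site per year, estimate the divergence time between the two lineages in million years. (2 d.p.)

4.39

Under the Kimura two-parameter model, d = −½ ln(1 − 2P − Q) − ¼ ln(1 − 2Q).
1 − 2P − Q = 0.4716, giving −½ ln(0.4716) = 0.375812.
1 − 2Q = 0.8636, giving −¼ ln(0.8636) = 0.036661.
d = 0.375812 + 0.036661 = 0.412473.
Under a molecular clock d = 2μt, so t = d/(2μ) = 0.412473 / (2 × 4.7 × 10^-8) = 4.39 million years.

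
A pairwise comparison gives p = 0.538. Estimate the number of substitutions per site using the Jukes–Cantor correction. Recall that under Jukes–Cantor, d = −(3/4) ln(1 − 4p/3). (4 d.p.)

0.9476

d = −(3/4) ln(1 − 4p/3) = −0.75 ln(1 − 0.717333) = −0.75 ln(0.282667)
  = −0.75 × (-1.263486) = 0.947615 substitutions/site.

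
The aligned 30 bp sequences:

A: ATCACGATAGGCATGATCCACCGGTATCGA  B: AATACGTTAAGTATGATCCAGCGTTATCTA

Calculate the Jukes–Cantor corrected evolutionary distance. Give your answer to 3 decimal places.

0.330

The sequences differ at 8 of 30 sites (2, 3, 7, 10, 12, 21, 24, 29), so p = 8/30 ≈ 0.266667.
d = −(3/4) ln(1 − 4p/3) = −0.75 ln(1 − 0.355556) = −0.75 ln(0.644444)
  = −0.75 × (-0.439367) = 0.329525 substitutions/site.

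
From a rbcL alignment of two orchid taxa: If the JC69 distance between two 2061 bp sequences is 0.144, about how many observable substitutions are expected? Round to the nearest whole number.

Invert JC69: p = (3/4)(1 − e^(−4d/3)) = 0.75 × (1 − e^(-0.192)) = 0.75 × (1 − 0.825307) = 0.131020.
Expected differing sites = pL ≈ 0.131020 × 2061 = 270.03222 ≈ 270.

270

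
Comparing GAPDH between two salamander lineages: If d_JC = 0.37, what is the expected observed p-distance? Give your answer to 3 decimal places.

0.292

p = (3/4)(1 − e^(−4d/3)) = 0.75 × (1 − e^(-0.493333)) = 0.75 × (1 − 0.610588) = 0.292059.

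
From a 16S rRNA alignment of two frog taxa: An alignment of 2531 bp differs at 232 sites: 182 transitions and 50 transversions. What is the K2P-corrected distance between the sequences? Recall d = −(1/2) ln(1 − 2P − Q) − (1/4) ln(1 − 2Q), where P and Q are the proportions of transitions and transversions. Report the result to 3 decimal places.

0.099

P = 182/2531 ≈ 0.071908 and Q = 50/2531 ≈ 0.019755.
Under the Kimura two-parameter model, d = −½ ln(1 − 2P − Q) − ¼ ln(1 − 2Q).
1 − 2P − Q = 0.836429, giving −½ ln(0.836429) = 0.089307.
1 − 2Q = 0.96049, giving −¼ ln(0.96049) = 0.010078.
d = 0.089307 + 0.010078 = 0.099385.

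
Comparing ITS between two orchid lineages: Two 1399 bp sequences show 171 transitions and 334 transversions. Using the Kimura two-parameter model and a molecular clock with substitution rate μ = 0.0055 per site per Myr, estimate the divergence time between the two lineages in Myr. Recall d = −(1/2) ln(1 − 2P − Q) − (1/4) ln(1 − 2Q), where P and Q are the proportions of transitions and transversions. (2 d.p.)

P = 171/1399 ≈ 0.12223 and Q = 334/1399 ≈ 0.238742.
Under the Kimura two-parameter model, d = −½ ln(1 − 2P − Q) − ¼ ln(1 − 2Q).
1 − 2P − Q = 0.516798, giving −½ ln(0.516798) = 0.330052.
1 − 2Q = 0.522516, giving −¼ ln(0.522516) = 0.162275.
d = 0.330052 + 0.162275 = 0.492327.
Under a molecular clock d = 2μt, so t = d/(2μ) = 0.492327 / (2 × 0.0055) = 44.76 Myr.

44.76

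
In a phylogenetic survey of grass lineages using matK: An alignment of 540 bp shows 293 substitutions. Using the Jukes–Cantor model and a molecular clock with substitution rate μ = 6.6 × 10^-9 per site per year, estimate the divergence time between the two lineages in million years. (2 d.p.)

p = 293/540 ≈ 0.542593.
d = −(3/4) ln(1 − 4p/3) = −0.75 ln(1 − 0.723457) = −0.75 ln(0.276543)
  = −0.75 × (-1.285389) = 0.964042 substitutions/site.
Under a molecular clock d = 2μt, so t = d/(2μ) = 0.964042 / (2 × 6.6 × 10^-9) = 73.03 million years.

73.03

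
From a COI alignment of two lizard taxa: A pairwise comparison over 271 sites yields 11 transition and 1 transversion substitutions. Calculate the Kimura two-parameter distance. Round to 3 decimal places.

P = 11/271 ≈ 0.04059 and Q = 1/271 ≈ 0.00369.
Under the Kimura two-parameter model, d = −½ ln(1 − 2P − Q) − ¼ ln(1 − 2Q).
1 − 2P − Q = 0.91513, giving −½ ln(0.91513) = 0.044345.
1 − 2Q = 0.99262, giving −¼ ln(0.99262) = 0.001852.
d = 0.044345 + 0.001852 = 0.046197.

0.046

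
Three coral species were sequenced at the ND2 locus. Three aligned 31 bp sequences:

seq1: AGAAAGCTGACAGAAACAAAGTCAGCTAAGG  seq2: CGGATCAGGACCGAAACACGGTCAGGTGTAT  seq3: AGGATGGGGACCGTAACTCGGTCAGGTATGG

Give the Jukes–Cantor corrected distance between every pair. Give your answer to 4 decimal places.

seq1–seq2: 14/31 sites differ → p ≈ 0.451613, d = −0.75 ln(1 − 0.602151) = 0.691262 ≈ 0.6913.
seq1–seq3: 11/31 sites differ → p ≈ 0.354839, d = −0.75 ln(1 − 0.473119) = 0.480585 ≈ 0.4806.
seq2–seq3: 8/31 sites differ → p ≈ 0.258065, d = −0.75 ln(1 − 0.344087) = 0.316295 ≈ 0.3163.

d(seq1,seq2) = 0.6913, d(seq1,seq3) = 0.4806, d(seq2,seq3) = 0.3163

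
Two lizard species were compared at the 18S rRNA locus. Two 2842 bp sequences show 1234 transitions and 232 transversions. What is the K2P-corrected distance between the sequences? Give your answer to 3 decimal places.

P = 1234/2842 ≈ 0.434201 and Q = 232/2842 ≈ 0.081633.
Under the Kimura two-parameter model, d = −½ ln(1 − 2P − Q) − ¼ ln(1 − 2Q).
1 − 2P − Q = 0.049965, giving −½ ln(0.049965) = 1.498216.
1 − 2Q = 0.836734, giving −¼ ln(0.836734) = 0.044562.
d = 1.498216 + 0.044562 = 1.542778.

1.543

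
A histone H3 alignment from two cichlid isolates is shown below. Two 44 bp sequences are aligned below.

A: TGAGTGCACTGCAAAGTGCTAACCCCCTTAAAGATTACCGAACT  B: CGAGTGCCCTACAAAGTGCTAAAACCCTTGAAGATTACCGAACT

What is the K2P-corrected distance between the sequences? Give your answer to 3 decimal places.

0.151

Of 44 sites, 3 differences are transitions and 3 are transversions, so P = 3/44 ≈ 0.068182 and Q = 3/44 ≈ 0.068182.
Under the Kimura two-parameter model, d = −½ ln(1 − 2P − Q) − ¼ ln(1 − 2Q).
1 − 2P − Q = 0.795454, giving −½ ln(0.795454) = 0.114421.
1 − 2Q = 0.863636, giving −¼ ln(0.863636) = 0.036651.
d = 0.114421 + 0.036651 = 0.151072.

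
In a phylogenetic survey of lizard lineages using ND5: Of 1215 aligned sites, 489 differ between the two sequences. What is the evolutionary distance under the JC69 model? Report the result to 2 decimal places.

0.58

p = 489/1215 ≈ 0.402469.
d = −(3/4) ln(1 − 4p/3) = −0.75 ln(1 − 0.536625) = −0.75 ln(0.463375)
  = −0.75 × (-0.769219) = 0.576914 substitutions/site.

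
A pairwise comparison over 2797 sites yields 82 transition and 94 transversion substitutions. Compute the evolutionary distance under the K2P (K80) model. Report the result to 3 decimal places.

P = 82/2797 ≈ 0.029317 and Q = 94/2797 ≈ 0.033607.
Under the Kimura two-parameter model, d = −½ ln(1 − 2P − Q) − ¼ ln(1 − 2Q).
1 − 2P − Q = 0.907759, giving −½ ln(0.907759) = 0.048388.
1 − 2Q = 0.932786, giving −¼ ln(0.932786) = 0.017395.
d = 0.048388 + 0.017395 = 0.065783.

0.066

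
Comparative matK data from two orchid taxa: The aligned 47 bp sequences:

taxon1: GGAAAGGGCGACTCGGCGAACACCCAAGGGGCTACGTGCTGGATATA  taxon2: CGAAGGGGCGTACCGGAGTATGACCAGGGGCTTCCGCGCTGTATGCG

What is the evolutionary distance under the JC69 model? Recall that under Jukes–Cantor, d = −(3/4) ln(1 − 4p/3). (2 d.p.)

The sequences differ at 19 of 47 sites, so p = 19/47 ≈ 0.404255.
d = −(3/4) ln(1 − 4p/3) = −0.75 ln(1 − 0.539007) = −0.75 ln(0.460993)
  = −0.75 × (-0.774372) = 0.580779 substitutions/site.

0.58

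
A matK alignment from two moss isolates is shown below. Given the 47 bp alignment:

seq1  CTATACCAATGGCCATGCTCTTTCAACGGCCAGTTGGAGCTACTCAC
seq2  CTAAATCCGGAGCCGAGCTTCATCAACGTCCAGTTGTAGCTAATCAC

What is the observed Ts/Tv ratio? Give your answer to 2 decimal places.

Transitions are A↔G and C↔T; transversions are all other mismatches.
Transitions: 6. Transversions: 8.
R = 6/8 = 0.75.

0.75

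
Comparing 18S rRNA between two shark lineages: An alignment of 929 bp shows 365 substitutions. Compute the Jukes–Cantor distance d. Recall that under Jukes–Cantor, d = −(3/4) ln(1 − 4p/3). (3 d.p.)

0.557

p = 365/929 ≈ 0.392896.
d = −(3/4) ln(1 − 4p/3) = −0.75 ln(1 − 0.523861) = −0.75 ln(0.476139)
  = −0.75 × (-0.742045) = 0.556534 substitutions/site.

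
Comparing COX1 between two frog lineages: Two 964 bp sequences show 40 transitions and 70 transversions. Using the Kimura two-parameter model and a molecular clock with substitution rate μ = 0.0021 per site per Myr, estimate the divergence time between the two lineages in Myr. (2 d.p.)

P = 40/964 ≈ 0.041494 and Q = 70/964 ≈ 0.072614.
Under the Kimura two-parameter model, d = −½ ln(1 − 2P − Q) − ¼ ln(1 − 2Q).
1 − 2P − Q = 0.844398, giving −½ ln(0.844398) = 0.084566.
1 − 2Q = 0.854772, giving −¼ ln(0.854772) = 0.039230.
d = 0.084566 + 0.039230 = 0.123796.
Under a molecular clock d = 2μt, so t = d/(2μ) = 0.123796 / (2 × 0.0021) = 29.48 Myr.

29.48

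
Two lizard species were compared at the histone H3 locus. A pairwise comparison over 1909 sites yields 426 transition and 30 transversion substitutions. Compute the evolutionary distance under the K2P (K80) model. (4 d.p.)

0.3180

P = 426/1909 ≈ 0.223153 and Q = 30/1909 ≈ 0.015715.
Under the Kimura two-parameter model, d = −½ ln(1 − 2P − Q) − ¼ ln(1 − 2Q).
1 − 2P − Q = 0.537979, giving −½ ln(0.537979) = 0.309968.
1 − 2Q = 0.96857, giving −¼ ln(0.96857) = 0.007984.
d = 0.309968 + 0.007984 = 0.317952.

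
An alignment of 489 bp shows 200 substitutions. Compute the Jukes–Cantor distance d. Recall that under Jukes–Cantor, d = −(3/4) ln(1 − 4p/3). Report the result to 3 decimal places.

p = 200/489 ≈ 0.408998.
d = −(3/4) ln(1 − 4p/3) = −0.75 ln(1 − 0.545331) = −0.75 ln(0.454669)
  = −0.75 × (-0.788186) = 0.591140 substitutions/site.

0.591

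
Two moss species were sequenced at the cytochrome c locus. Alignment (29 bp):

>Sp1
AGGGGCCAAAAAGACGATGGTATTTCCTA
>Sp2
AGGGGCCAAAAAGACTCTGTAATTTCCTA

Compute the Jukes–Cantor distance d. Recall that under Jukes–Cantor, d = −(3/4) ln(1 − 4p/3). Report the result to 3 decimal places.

0.152

The sequences differ at 4 of 29 sites (16, 17, 20, 21), so p = 4/29 ≈ 0.137931.
d = −(3/4) ln(1 − 4p/3) = −0.75 ln(1 − 0.183908) = −0.75 ln(0.816092)
  = −0.75 × (-0.203228) = 0.152421 substitutions/site.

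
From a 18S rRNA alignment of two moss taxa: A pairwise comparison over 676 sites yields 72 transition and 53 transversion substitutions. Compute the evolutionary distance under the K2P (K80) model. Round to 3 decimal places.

P = 72/676 ≈ 0.106509 and Q = 53/676 ≈ 0.078402.
Under the Kimura two-parameter model, d = −½ ln(1 − 2P − Q) − ¼ ln(1 − 2Q).
1 − 2P − Q = 0.70858, giving −½ ln(0.70858) = 0.172246.
1 − 2Q = 0.843196, giving −¼ ln(0.843196) = 0.042639.
d = 0.172246 + 0.042639 = 0.214885.

0.215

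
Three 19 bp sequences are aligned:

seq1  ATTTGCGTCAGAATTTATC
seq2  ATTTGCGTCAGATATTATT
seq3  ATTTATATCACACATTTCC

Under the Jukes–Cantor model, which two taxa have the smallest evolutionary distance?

seq1 and seq2

seq1–seq2: 3/19 differ, p = 0.158, d = 0.177.
seq1–seq3: 8/19 differ, p = 0.421, d = 0.618.
seq2–seq3: 8/19 differ, p = 0.421, d = 0.618.
The smallest distance is between seq1 and seq2.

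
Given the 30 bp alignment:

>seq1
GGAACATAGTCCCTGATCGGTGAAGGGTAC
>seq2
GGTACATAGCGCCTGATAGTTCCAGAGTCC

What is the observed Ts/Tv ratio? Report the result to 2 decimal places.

0.29

Transitions are A↔G and C↔T; transversions are all other mismatches.
Transitions: 2. Transversions: 7.
R = 2/7 = 0.285714… ≈ 0.29 (to 2 d.p.).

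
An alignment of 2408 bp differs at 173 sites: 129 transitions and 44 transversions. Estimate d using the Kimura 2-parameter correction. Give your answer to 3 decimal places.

0.076

P = 129/2408 ≈ 0.053571 and Q = 44/2408 ≈ 0.018272.
Under the Kimura two-parameter model, d = −½ ln(1 − 2P − Q) − ¼ ln(1 − 2Q).
1 − 2P − Q = 0.874586, giving −½ ln(0.874586) = 0.067002.
1 − 2Q = 0.963456, giving −¼ ln(0.963456) = 0.009307.
d = 0.067002 + 0.009307 = 0.076309.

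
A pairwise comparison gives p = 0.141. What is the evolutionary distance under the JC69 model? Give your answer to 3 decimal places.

0.156

d = −(3/4) ln(1 − 4p/3) = −0.75 ln(1 − 0.188) = −0.75 ln(0.812)
  = −0.75 × (-0.208255) = 0.156191 substitutions/site.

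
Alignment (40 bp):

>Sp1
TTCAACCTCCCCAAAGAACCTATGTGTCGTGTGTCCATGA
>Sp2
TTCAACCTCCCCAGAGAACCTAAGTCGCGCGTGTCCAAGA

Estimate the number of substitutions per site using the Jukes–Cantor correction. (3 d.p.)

0.167

The sequences differ at 6 of 40 sites (14, 23, 26, 27, 30, 38), so p = 6/40 = 0.15.
d = −(3/4) ln(1 − 4p/3) = −0.75 ln(1 − 0.2) = −0.75 ln(0.8)
  = −0.75 × (-0.223144) = 0.167358 substitutions/site.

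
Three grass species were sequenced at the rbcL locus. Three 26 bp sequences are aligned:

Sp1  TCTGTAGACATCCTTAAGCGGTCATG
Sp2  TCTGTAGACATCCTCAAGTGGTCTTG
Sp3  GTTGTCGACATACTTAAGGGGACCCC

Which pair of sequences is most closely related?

Sp1 and Sp2

Sp1–Sp2: 3/26 differ, p = 0.115, d = 0.125.
Sp1–Sp3: 9/26 differ, p = 0.346, d = 0.464.
Sp2–Sp3: 10/26 differ, p = 0.385, d = 0.539.
The smallest distance is between Sp1 and Sp2.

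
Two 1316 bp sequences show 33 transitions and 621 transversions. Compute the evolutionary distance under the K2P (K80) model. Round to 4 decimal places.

1.0887

P = 33/1316 ≈ 0.025076 and Q = 621/1316 ≈ 0.471884.
Under the Kimura two-parameter model, d = −½ ln(1 − 2P − Q) − ¼ ln(1 − 2Q).
1 − 2P − Q = 0.477964, giving −½ ln(0.477964) = 0.369110.
1 − 2Q = 0.056232, giving −¼ ln(0.056232) = 0.719567.
d = 0.369110 + 0.719567 = 1.088677.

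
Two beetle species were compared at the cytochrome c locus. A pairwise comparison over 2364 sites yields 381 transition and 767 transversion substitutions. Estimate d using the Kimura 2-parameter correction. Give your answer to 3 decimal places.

0.782

P = 381/2364 ≈ 0.161168 and Q = 767/2364 ≈ 0.32445.
Under the Kimura two-parameter model, d = −½ ln(1 − 2P − Q) − ¼ ln(1 − 2Q).
1 − 2P − Q = 0.353214, giving −½ ln(0.353214) = 0.520341.
1 − 2Q = 0.3511, giving −¼ ln(0.3511) = 0.261671.
d = 0.520341 + 0.261671 = 0.782012.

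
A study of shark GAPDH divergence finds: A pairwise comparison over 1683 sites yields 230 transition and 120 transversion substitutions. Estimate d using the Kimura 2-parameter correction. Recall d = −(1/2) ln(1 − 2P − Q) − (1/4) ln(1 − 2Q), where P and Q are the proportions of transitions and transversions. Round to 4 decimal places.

P = 230/1683 ≈ 0.136661 and Q = 120/1683 ≈ 0.071301.
Under the Kimura two-parameter model, d = −½ ln(1 − 2P − Q) − ¼ ln(1 − 2Q).
1 − 2P − Q = 0.655377, giving −½ ln(0.655377) = 0.211272.
1 − 2Q = 0.857398, giving −¼ ln(0.857398) = 0.038463.
d = 0.211272 + 0.038463 = 0.249735.

0.2497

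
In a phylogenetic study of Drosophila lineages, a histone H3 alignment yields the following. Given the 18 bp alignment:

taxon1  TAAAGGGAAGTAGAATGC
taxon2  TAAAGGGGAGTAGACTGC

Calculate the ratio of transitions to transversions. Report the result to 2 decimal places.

1.00

Transitions are A↔G and C↔T; transversions are all other mismatches.
Transitions: 1. Transversions: 1.
R = 1/1 = 1.00.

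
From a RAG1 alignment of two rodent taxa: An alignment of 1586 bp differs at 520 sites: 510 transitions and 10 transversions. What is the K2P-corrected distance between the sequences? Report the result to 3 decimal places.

P = 510/1586 ≈ 0.321564 and Q = 10/1586 ≈ 0.006305.
Under the Kimura two-parameter model, d = −½ ln(1 − 2P − Q) − ¼ ln(1 − 2Q).
1 − 2P − Q = 0.350567, giving −½ ln(0.350567) = 0.524102.
1 − 2Q = 0.98739, giving −¼ ln(0.98739) = 0.003173.
d = 0.524102 + 0.003173 = 0.527275.

0.527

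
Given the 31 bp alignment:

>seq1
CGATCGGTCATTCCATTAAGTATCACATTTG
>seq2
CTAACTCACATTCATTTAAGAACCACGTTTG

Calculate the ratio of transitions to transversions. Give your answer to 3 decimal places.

Transitions are A↔G and C↔T; transversions are all other mismatches.
Transitions: 2. Transversions: 8.
R = 2/8 = 0.250.

0.250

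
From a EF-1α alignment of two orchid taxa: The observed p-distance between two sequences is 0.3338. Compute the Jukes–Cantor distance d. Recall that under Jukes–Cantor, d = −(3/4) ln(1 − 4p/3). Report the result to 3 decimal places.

0.442

d = −(3/4) ln(1 − 4p/3) = −0.75 ln(1 − 0.445067) = −0.75 ln(0.554933)
  = −0.75 × (-0.588908) = 0.441681 substitutions/site.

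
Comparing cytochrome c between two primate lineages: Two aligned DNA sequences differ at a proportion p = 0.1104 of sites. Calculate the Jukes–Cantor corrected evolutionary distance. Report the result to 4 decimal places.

0.1194

d = −(3/4) ln(1 − 4p/3) = −0.75 ln(1 − 0.1472) = −0.75 ln(0.8528)
  = −0.75 × (-0.159230) = 0.119423 substitutions/site.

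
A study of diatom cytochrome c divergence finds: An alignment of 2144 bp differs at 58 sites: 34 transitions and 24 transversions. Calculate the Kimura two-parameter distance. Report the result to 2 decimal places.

0.03

P = 34/2144 ≈ 0.015858 and Q = 24/2144 ≈ 0.011194.
Under the Kimura two-parameter model, d = −½ ln(1 − 2P − Q) − ¼ ln(1 − 2Q).
1 − 2P − Q = 0.95709, giving −½ ln(0.95709) = 0.021929.
1 − 2Q = 0.977612, giving −¼ ln(0.977612) = 0.005661.
d = 0.021929 + 0.005661 = 0.027590.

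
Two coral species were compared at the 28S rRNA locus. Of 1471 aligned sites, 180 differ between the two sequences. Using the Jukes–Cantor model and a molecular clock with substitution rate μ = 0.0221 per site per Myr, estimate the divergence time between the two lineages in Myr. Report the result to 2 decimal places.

p = 180/1471 ≈ 0.122366.
d = −(3/4) ln(1 − 4p/3) = −0.75 ln(1 − 0.163155) = −0.75 ln(0.836845)
  = −0.75 × (-0.178116) = 0.133587 substitutions/site.
Under a molecular clock d = 2μt, so t = d/(2μ) = 0.133587 / (2 × 0.0221) = 3.02 Myr.

3.02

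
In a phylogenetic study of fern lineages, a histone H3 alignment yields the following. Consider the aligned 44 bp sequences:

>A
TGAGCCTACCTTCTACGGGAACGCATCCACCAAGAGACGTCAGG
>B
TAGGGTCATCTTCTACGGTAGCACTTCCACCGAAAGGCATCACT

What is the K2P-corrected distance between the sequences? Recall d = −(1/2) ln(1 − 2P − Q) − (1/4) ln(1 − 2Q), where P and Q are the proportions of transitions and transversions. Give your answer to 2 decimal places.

Of 44 sites, 11 differences are transitions and 5 are transversions, so P = 11/44 = 0.25 and Q = 5/44 ≈ 0.113636.
Under the Kimura two-parameter model, d = −½ ln(1 − 2P − Q) − ¼ ln(1 − 2Q).
1 − 2P − Q = 0.386364, giving −½ ln(0.386364) = 0.475488.
1 − 2Q = 0.772728, giving −¼ ln(0.772728) = 0.064457.
d = 0.475488 + 0.064457 = 0.539945.

0.54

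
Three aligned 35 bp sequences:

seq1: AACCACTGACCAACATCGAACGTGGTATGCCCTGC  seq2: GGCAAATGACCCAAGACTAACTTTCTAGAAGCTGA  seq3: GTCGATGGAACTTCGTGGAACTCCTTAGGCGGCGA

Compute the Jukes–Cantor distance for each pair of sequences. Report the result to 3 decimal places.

seq1–seq2: 17/35 sites differ → p ≈ 0.485714, d = −0.75 ln(1 − 0.647619) = 0.782282 ≈ 0.782.
seq1–seq3: 19/35 sites differ → p ≈ 0.542857, d = −0.75 ln(1 − 0.723809) = 0.964997 ≈ 0.965.
seq2–seq3: 18/35 sites differ → p ≈ 0.514286, d = −0.75 ln(1 − 0.685715) = 0.868091 ≈ 0.868.

d(seq1,seq2) = 0.782, d(seq1,seq3) = 0.965, d(seq2,seq3) = 0.868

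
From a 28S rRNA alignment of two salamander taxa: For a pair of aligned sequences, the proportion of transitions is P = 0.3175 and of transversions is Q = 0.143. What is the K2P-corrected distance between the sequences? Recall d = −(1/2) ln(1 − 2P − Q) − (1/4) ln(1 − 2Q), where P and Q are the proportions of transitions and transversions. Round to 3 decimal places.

0.837

Under the Kimura two-parameter model, d = −½ ln(1 − 2P − Q) − ¼ ln(1 − 2Q).
1 − 2P − Q = 0.222, giving −½ ln(0.222) = 0.752539.
1 − 2Q = 0.714, giving −¼ ln(0.714) = 0.084218.
d = 0.752539 + 0.084218 = 0.836757.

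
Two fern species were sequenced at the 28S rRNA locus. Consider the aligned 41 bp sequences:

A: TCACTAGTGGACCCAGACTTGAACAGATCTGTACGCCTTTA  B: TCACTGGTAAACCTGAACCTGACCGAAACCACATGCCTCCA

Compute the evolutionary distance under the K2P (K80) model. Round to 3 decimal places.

0.784

Of 41 sites, 15 differences are transitions and 2 are transversions, so P = 15/41 ≈ 0.365854 and Q = 2/41 ≈ 0.04878.
Under the Kimura two-parameter model, d = −½ ln(1 − 2P − Q) − ¼ ln(1 − 2Q).
1 − 2P − Q = 0.219512, giving −½ ln(0.219512) = 0.758174.
1 − 2Q = 0.90244, giving −¼ ln(0.90244) = 0.025663.
d = 0.758174 + 0.025663 = 0.783837.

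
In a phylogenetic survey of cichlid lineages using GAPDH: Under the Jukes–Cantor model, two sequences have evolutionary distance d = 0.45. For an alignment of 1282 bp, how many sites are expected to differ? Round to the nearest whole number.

Invert JC69: p = (3/4)(1 − e^(−4d/3)) = 0.75 × (1 − e^(-0.6)) = 0.75 × (1 − 0.548812) = 0.338391.
Expected differing sites = pL ≈ 0.338391 × 1282 = 433.817262 ≈ 434.

434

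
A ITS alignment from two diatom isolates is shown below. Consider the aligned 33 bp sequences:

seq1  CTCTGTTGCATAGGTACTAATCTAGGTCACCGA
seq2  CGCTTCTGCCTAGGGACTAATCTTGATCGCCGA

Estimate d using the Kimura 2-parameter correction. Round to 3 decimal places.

0.293

Of 33 sites, 3 differences are transitions and 5 are transversions, so P = 3/33 ≈ 0.090909 and Q = 5/33 ≈ 0.151515.
Under the Kimura two-parameter model, d = −½ ln(1 − 2P − Q) − ¼ ln(1 − 2Q).
1 − 2P − Q = 0.666667, giving −½ ln(0.666667) = 0.202732.
1 − 2Q = 0.69697, giving −¼ ln(0.69697) = 0.090253.
d = 0.202732 + 0.090253 = 0.292985.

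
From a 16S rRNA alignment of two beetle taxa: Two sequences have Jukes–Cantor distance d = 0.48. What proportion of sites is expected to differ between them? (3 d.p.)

0.355

p = (3/4)(1 − e^(−4d/3)) = 0.75 × (1 − e^(-0.64)) = 0.75 × (1 − 0.527292) = 0.354531.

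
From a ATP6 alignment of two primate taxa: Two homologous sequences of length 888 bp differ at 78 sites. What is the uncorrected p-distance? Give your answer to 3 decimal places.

0.088

p = 78/888 = 0.087837… ≈ 0.088 (to 3 d.p.).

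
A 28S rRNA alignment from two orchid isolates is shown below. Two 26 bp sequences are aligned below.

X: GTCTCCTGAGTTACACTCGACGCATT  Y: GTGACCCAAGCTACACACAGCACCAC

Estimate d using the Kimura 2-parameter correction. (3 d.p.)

Of 26 sites, 7 differences are transitions and 5 are transversions, so P = 7/26 ≈ 0.269231 and Q = 5/26 ≈ 0.192308.
Under the Kimura two-parameter model, d = −½ ln(1 − 2P − Q) − ¼ ln(1 − 2Q).
1 − 2P − Q = 0.26923, giving −½ ln(0.26923) = 0.656095.
1 − 2Q = 0.615384, giving −¼ ln(0.615384) = 0.121377.
d = 0.656095 + 0.121377 = 0.777472.

0.777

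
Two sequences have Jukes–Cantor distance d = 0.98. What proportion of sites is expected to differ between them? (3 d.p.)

p = (3/4)(1 − e^(−4d/3)) = 0.75 × (1 − e^(-1.306667)) = 0.75 × (1 − 0.270721) = 0.546959.

0.547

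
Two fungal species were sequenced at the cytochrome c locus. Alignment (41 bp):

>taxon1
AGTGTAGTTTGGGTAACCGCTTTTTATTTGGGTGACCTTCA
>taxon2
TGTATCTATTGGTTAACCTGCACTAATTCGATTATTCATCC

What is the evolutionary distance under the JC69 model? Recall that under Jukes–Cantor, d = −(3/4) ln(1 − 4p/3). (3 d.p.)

The sequences differ at 20 of 41 sites, so p = 20/41 ≈ 0.487805.
d = −(3/4) ln(1 − 4p/3) = −0.75 ln(1 − 0.650407) = −0.75 ln(0.349593)
  = −0.75 × (-1.050986) = 0.788240 substitutions/site.

0.788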